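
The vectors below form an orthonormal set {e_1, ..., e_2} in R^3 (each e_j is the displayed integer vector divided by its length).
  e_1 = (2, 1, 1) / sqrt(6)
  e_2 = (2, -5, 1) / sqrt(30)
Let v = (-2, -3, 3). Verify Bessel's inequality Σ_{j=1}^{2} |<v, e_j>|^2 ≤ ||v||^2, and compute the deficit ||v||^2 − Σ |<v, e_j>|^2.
Σ |<v, e_j>|^2 = 46/5; ||v||^2 = 22; deficit = 64/5

Write each e_j = u_j / sqrt(<u_j, u_j>) where u_j is the displayed integer vector. Then <v, e_j> = <v, u_j> / sqrt(<u_j, u_j>), so |<v, e_j>|^2 = <v, u_j>^2 / <u_j, u_j>.
Coefficients: <v, e_1> = -4/sqrt(6), <v, e_2> = 14/sqrt(30).
Square and sum: Σ |<v, e_j>|^2 = 46/5.
Compute ||v||^2 = v·v = 22.
Deficit = 22 − 46/5 = 64/5 ≥ 0, confirming Bessel's inequality. (The deficit equals ||v − Σ <v,e_j> e_j||^2, the squared distance from v to span{e_j}.)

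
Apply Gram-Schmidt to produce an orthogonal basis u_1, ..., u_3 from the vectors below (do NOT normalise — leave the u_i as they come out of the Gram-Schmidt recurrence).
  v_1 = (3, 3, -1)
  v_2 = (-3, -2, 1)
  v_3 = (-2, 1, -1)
Orthogonal basis:
  u_1 = (3, 3, -1)
  u_2 = (-9/19, 10/19, 3/19)
  u_3 = (-1/2, 0, -3/2)

Apply the Gram-Schmidt recurrence
  u_1 = v_1
  u_i = v_i − Σ_{j<i} ((v_i · u_j) / (u_j · u_j)) · u_j.

Step by step this gives:
  u_1 = (3, 3, -1)
  u_2 = (-9/19, 10/19, 3/19)
  u_3 = (-1/2, 0, -3/2)

Orthogonality check:
  u_2 · u_1 = 0 (should be 0)
  u_3 · u_1 = 0 (should be 0)
  u_3 · u_2 = 0 (should be 0)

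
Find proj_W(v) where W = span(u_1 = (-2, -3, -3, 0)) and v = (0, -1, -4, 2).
proj_W(v) = (-15/11, -45/22, -45/22, 0)

Set up U = [u_1 | ... | u_1] ∈ R^(4×1). The projector onto W = col(U) is P = U (U^T U)^(-1) U^T.
Compute U^T U =
  [22],
and U^T v = (15).
Solve U^T U · c = U^T v for the coefficients: c = (15/22). The projection is proj_W(v) = U c.
Check: (v - proj_W(v)) · u_1 = 0  (should be 0).
Result: proj_W(v) = (-15/11, -45/22, -45/22, 0).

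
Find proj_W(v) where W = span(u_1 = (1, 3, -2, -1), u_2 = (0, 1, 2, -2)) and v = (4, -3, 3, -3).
proj_W(v) = (-81/134, -50/67, 224/67, -205/134)

Set up U = [u_1 | ... | u_2] ∈ R^(4×2). The projector onto W = col(U) is P = U (U^T U)^(-1) U^T.
Compute U^T U =
  [15, 1]
  [1, 9],
and U^T v = (-8, 9).
Solve U^T U · c = U^T v for the coefficients: c = (-81/134, 143/134). The projection is proj_W(v) = U c.
Check: (v - proj_W(v)) · u_1 = 0  (should be 0).
Check: (v - proj_W(v)) · u_2 = 0  (should be 0).
Result: proj_W(v) = (-81/134, -50/67, 224/67, -205/134).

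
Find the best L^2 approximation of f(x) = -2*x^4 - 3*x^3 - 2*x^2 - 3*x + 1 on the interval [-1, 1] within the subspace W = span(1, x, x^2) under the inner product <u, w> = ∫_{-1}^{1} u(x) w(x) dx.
g(x) = -26*x^2/7 - 24*x/5 + 41/35

The best approximation g ∈ W is the orthogonal projection of f onto W. Writing g = a_0 + a_1 x + a_2 x^2, the coefficients solve the normal equations G · a = b where
  G_{ij} = <φ_i, φ_j> and b_i = <f, φ_i>, with φ_0 = 1, φ_1 = x, φ_2 = x^2.
G =
  [2, 0, 2/3]
  [0, 2/3, 0]
  [2/3, 0, 2/5],
b = (-2/15, -16/5, -74/105).
Solving gives a_0 = 41/35, a_1 = -24/5, a_2 = -26/7, so
  g(x) = -26*x^2/7 - 24*x/5 + 41/35.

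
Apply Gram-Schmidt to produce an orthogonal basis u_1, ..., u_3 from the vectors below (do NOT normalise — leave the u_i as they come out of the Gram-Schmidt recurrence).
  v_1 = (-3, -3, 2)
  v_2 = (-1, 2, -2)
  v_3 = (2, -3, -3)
Orthogonal basis:
  u_1 = (-3, -3, 2)
  u_2 = (-43/22, 23/22, -15/11)
  u_3 = (110/149, -440/149, -495/149)

Apply the Gram-Schmidt recurrence
  u_1 = v_1
  u_i = v_i − Σ_{j<i} ((v_i · u_j) / (u_j · u_j)) · u_j.

Step by step this gives:
  u_1 = (-3, -3, 2)
  u_2 = (-43/22, 23/22, -15/11)
  u_3 = (110/149, -440/149, -495/149)

Orthogonality check:
  u_2 · u_1 = 0 (should be 0)
  u_3 · u_1 = 0 (should be 0)
  u_3 · u_2 = 0 (should be 0)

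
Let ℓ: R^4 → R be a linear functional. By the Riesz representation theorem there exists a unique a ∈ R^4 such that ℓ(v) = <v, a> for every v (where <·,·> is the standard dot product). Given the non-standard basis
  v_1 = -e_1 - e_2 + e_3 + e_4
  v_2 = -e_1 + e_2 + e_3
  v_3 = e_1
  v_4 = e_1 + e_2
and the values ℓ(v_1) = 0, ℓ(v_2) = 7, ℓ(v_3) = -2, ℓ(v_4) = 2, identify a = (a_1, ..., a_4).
a = (-2, 4, 1, 1)

Write a = (a_1, ..., a_4) in the standard basis. For each basis vector v_i, ℓ(v_i) = <v_i, a> is a linear equation in the a_j's. Collect the n equations into a matrix system V a = ℓ, where row i of V is v_i (expressed in the standard basis). Since V is invertible (lower-triangular with 1s on the diagonal, up to permutation), solve by back-substitution:
  V =
[[-1, -1, 1, 1],
 [-1, 1, 1, 0],
 [1, 0, 0, 0],
 [1, 1, 0, 0]]
  V a = (0, 7, -2, 2)
Solving gives a = (-2, 4, 1, 1).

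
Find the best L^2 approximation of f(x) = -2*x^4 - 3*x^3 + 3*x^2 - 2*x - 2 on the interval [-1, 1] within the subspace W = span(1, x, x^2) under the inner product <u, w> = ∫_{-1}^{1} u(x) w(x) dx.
g(x) = 9*x^2/7 - 19*x/5 - 64/35

The best approximation g ∈ W is the orthogonal projection of f onto W. Writing g = a_0 + a_1 x + a_2 x^2, the coefficients solve the normal equations G · a = b where
  G_{ij} = <φ_i, φ_j> and b_i = <f, φ_i>, with φ_0 = 1, φ_1 = x, φ_2 = x^2.
G =
  [2, 0, 2/3]
  [0, 2/3, 0]
  [2/3, 0, 2/5],
b = (-14/5, -38/15, -74/105).
Solving gives a_0 = -64/35, a_1 = -19/5, a_2 = 9/7, so
  g(x) = 9*x^2/7 - 19*x/5 - 64/35.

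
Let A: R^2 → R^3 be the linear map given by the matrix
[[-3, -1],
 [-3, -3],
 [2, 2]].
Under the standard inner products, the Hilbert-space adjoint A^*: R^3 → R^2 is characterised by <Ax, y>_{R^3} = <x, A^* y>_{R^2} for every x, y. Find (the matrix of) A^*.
A^* = A^T =
[[-3, -3, 2],
 [-1, -3, 2]]

For real matrices with standard dot products, the defining identity <Ax, y> = <x, A^* y> gives (Ax)^T y = x^T (A^*) y, i.e. x^T A^T y = x^T (A^*) y. Since this holds for all x, y, we must have A^* = A^T. Therefore
A^* =
[[-3, -3, 2],
 [-1, -3, 2]].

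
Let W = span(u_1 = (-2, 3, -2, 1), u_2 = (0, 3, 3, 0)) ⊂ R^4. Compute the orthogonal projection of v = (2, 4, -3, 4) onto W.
proj_W(v) = (-2, 3, -2, 1)

Set up U = [u_1 | ... | u_2] ∈ R^(4×2). The projector onto W = col(U) is P = U (U^T U)^(-1) U^T.
Compute U^T U =
  [18, 3]
  [3, 18],
and U^T v = (18, 3).
Solve U^T U · c = U^T v for the coefficients: c = (1, 0). The projection is proj_W(v) = U c.
Check: (v - proj_W(v)) · u_1 = 0  (should be 0).
Check: (v - proj_W(v)) · u_2 = 0  (should be 0).
Result: proj_W(v) = (-2, 3, -2, 1).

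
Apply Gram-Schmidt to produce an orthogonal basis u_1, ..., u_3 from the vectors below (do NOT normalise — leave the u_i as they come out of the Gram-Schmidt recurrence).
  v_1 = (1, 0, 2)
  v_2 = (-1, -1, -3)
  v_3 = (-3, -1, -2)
Orthogonal basis:
  u_1 = (1, 0, 2)
  u_2 = (2/5, -1, -1/5)
  u_3 = (-5/3, -5/6, 5/6)

Apply the Gram-Schmidt recurrence
  u_1 = v_1
  u_i = v_i − Σ_{j<i} ((v_i · u_j) / (u_j · u_j)) · u_j.

Step by step this gives:
  u_1 = (1, 0, 2)
  u_2 = (2/5, -1, -1/5)
  u_3 = (-5/3, -5/6, 5/6)

Orthogonality check:
  u_2 · u_1 = 0 (should be 0)
  u_3 · u_1 = 0 (should be 0)
  u_3 · u_2 = 0 (should be 0)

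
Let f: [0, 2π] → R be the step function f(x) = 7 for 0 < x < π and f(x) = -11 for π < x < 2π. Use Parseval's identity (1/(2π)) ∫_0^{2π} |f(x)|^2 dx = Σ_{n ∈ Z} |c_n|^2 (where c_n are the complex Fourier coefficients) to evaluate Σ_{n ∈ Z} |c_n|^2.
Σ |c_n|^2 = 85

Parseval equates the L^2 energy of f (normalised by 1/(2π)) with the ℓ^2 sum of its Fourier coefficients: (1/(2π)) ∫_0^{2π} |f|^2 = Σ |c_n|^2.
Compute the left side: (1/(2π)) [∫_0^π 7^2 dx + ∫_π^{2π} (-11)^2 dx] = (1/(2π)) · (49π + 121π) = (49 + 121)/2 = 85.
So Σ_{n ∈ Z} |c_n|^2 = 85.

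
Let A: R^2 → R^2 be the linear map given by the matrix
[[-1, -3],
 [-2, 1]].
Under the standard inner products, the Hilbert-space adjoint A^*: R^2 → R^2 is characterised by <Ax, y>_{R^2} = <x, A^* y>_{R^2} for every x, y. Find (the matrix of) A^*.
A^* = A^T =
[[-1, -2],
 [-3, 1]]

For real matrices with standard dot products, the defining identity <Ax, y> = <x, A^* y> gives (Ax)^T y = x^T (A^*) y, i.e. x^T A^T y = x^T (A^*) y. Since this holds for all x, y, we must have A^* = A^T. Therefore
A^* =
[[-1, -2],
 [-3, 1]].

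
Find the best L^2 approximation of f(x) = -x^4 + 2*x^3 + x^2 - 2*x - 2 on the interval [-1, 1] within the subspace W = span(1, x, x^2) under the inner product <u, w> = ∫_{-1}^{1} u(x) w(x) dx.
g(x) = x^2/7 - 4*x/5 - 67/35

The best approximation g ∈ W is the orthogonal projection of f onto W. Writing g = a_0 + a_1 x + a_2 x^2, the coefficients solve the normal equations G · a = b where
  G_{ij} = <φ_i, φ_j> and b_i = <f, φ_i>, with φ_0 = 1, φ_1 = x, φ_2 = x^2.
G =
  [2, 0, 2/3]
  [0, 2/3, 0]
  [2/3, 0, 2/5],
b = (-56/15, -8/15, -128/105).
Solving gives a_0 = -67/35, a_1 = -4/5, a_2 = 1/7, so
  g(x) = x^2/7 - 4*x/5 - 67/35.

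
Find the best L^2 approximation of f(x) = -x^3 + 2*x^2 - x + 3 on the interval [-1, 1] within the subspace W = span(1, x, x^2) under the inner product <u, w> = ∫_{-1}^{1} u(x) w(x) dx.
g(x) = 2*x^2 - 8*x/5 + 3

The best approximation g ∈ W is the orthogonal projection of f onto W. Writing g = a_0 + a_1 x + a_2 x^2, the coefficients solve the normal equations G · a = b where
  G_{ij} = <φ_i, φ_j> and b_i = <f, φ_i>, with φ_0 = 1, φ_1 = x, φ_2 = x^2.
G =
  [2, 0, 2/3]
  [0, 2/3, 0]
  [2/3, 0, 2/5],
b = (22/3, -16/15, 14/5).
Solving gives a_0 = 3, a_1 = -8/5, a_2 = 2, so
  g(x) = 2*x^2 - 8*x/5 + 3.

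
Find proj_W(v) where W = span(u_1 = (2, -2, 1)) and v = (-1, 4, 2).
proj_W(v) = (-16/9, 16/9, -8/9)

Set up U = [u_1 | ... | u_1] ∈ R^(3×1). The projector onto W = col(U) is P = U (U^T U)^(-1) U^T.
Compute U^T U =
  [9],
and U^T v = (-8).
Solve U^T U · c = U^T v for the coefficients: c = (-8/9). The projection is proj_W(v) = U c.
Check: (v - proj_W(v)) · u_1 = 0  (should be 0).
Result: proj_W(v) = (-16/9, 16/9, -8/9).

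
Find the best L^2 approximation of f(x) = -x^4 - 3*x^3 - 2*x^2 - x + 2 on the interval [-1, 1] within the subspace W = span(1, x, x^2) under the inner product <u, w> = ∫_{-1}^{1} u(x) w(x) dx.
g(x) = -20*x^2/7 - 14*x/5 + 73/35

The best approximation g ∈ W is the orthogonal projection of f onto W. Writing g = a_0 + a_1 x + a_2 x^2, the coefficients solve the normal equations G · a = b where
  G_{ij} = <φ_i, φ_j> and b_i = <f, φ_i>, with φ_0 = 1, φ_1 = x, φ_2 = x^2.
G =
  [2, 0, 2/3]
  [0, 2/3, 0]
  [2/3, 0, 2/5],
b = (34/15, -28/15, 26/105).
Solving gives a_0 = 73/35, a_1 = -14/5, a_2 = -20/7, so
  g(x) = -20*x^2/7 - 14*x/5 + 73/35.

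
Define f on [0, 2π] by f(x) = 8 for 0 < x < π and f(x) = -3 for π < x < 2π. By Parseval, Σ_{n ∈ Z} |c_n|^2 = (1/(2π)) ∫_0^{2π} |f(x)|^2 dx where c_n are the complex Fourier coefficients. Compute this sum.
Σ |c_n|^2 = 73/2

Parseval equates the L^2 energy of f (normalised by 1/(2π)) with the ℓ^2 sum of its Fourier coefficients: (1/(2π)) ∫_0^{2π} |f|^2 = Σ |c_n|^2.
Compute the left side: (1/(2π)) [∫_0^π 8^2 dx + ∫_π^{2π} (-3)^2 dx] = (1/(2π)) · (64π + 9π) = (64 + 9)/2 = 73/2.
So Σ_{n ∈ Z} |c_n|^2 = 73/2.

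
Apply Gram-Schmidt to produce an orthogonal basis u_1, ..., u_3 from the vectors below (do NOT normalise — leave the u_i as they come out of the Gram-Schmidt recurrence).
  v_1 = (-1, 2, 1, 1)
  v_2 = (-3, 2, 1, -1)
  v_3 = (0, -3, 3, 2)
Orthogonal basis:
  u_1 = (-1, 2, 1, 1)
  u_2 = (-2, 0, 0, -2)
  u_3 = (-8/7, -19/7, 22/7, 8/7)

Apply the Gram-Schmidt recurrence
  u_1 = v_1
  u_i = v_i − Σ_{j<i} ((v_i · u_j) / (u_j · u_j)) · u_j.

Step by step this gives:
  u_1 = (-1, 2, 1, 1)
  u_2 = (-2, 0, 0, -2)
  u_3 = (-8/7, -19/7, 22/7, 8/7)

Orthogonality check:
  u_2 · u_1 = 0 (should be 0)
  u_3 · u_1 = 0 (should be 0)
  u_3 · u_2 = 0 (should be 0)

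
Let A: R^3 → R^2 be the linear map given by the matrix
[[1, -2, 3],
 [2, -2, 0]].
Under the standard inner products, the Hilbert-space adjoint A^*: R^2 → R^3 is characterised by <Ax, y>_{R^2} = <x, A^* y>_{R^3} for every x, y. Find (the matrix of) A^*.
A^* = A^T =
[[1, 2],
 [-2, -2],
 [3, 0]]

For real matrices with standard dot products, the defining identity <Ax, y> = <x, A^* y> gives (Ax)^T y = x^T (A^*) y, i.e. x^T A^T y = x^T (A^*) y. Since this holds for all x, y, we must have A^* = A^T. Therefore
A^* =
[[1, 2],
 [-2, -2],
 [3, 0]].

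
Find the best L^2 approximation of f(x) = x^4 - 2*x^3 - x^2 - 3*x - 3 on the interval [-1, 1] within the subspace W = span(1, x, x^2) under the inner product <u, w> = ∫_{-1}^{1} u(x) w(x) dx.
g(x) = -x^2/7 - 21*x/5 - 108/35

The best approximation g ∈ W is the orthogonal projection of f onto W. Writing g = a_0 + a_1 x + a_2 x^2, the coefficients solve the normal equations G · a = b where
  G_{ij} = <φ_i, φ_j> and b_i = <f, φ_i>, with φ_0 = 1, φ_1 = x, φ_2 = x^2.
G =
  [2, 0, 2/3]
  [0, 2/3, 0]
  [2/3, 0, 2/5],
b = (-94/15, -14/5, -74/35).
Solving gives a_0 = -108/35, a_1 = -21/5, a_2 = -1/7, so
  g(x) = -x^2/7 - 21*x/5 - 108/35.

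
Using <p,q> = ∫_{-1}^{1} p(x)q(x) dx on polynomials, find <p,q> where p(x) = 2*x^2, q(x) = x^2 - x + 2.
<p,q> = 52/15

Expand the product: p(x)·q(x) = 2*x^4 - 2*x^3 + 4*x^2.
∫_{-1}^{1} of each monomial x^k gives [2/(k+1) if k even, 0 if k odd]. Integrating term-by-term (or equivalently evaluating the antiderivative F(x) = 2*x^5/5 - x^4/2 + 4*x^3/3 at the endpoints):
  F(1) − F(−1) = 37/30 − (-67/30) = 52/15.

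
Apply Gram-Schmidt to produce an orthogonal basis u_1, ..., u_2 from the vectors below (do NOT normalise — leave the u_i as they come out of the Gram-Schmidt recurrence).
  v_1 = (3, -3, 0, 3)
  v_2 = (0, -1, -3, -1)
Orthogonal basis:
  u_1 = (3, -3, 0, 3)
  u_2 = (0, -1, -3, -1)

Apply the Gram-Schmidt recurrence
  u_1 = v_1
  u_i = v_i − Σ_{j<i} ((v_i · u_j) / (u_j · u_j)) · u_j.

Step by step this gives:
  u_1 = (3, -3, 0, 3)
  u_2 = (0, -1, -3, -1)

Orthogonality check:
  u_2 · u_1 = 0 (should be 0)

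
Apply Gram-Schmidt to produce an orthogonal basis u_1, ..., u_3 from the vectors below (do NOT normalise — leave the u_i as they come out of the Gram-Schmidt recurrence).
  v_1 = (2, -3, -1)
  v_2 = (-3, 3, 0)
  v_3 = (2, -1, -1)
Orthogonal basis:
  u_1 = (2, -3, -1)
  u_2 = (-6/7, -3/14, -15/14)
  u_3 = (2/3, 2/3, -2/3)

Apply the Gram-Schmidt recurrence
  u_1 = v_1
  u_i = v_i − Σ_{j<i} ((v_i · u_j) / (u_j · u_j)) · u_j.

Step by step this gives:
  u_1 = (2, -3, -1)
  u_2 = (-6/7, -3/14, -15/14)
  u_3 = (2/3, 2/3, -2/3)

Orthogonality check:
  u_2 · u_1 = 0 (should be 0)
  u_3 · u_1 = 0 (should be 0)
  u_3 · u_2 = 0 (should be 0)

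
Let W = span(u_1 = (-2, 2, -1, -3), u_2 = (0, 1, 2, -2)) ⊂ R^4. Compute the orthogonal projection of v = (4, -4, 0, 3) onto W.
proj_W(v) = (55/21, -20/7, 5/6, 185/42)

Set up U = [u_1 | ... | u_2] ∈ R^(4×2). The projector onto W = col(U) is P = U (U^T U)^(-1) U^T.
Compute U^T U =
  [18, 6]
  [6, 9],
and U^T v = (-25, -10).
Solve U^T U · c = U^T v for the coefficients: c = (-55/42, -5/21). The projection is proj_W(v) = U c.
Check: (v - proj_W(v)) · u_1 = 0  (should be 0).
Check: (v - proj_W(v)) · u_2 = 0  (should be 0).
Result: proj_W(v) = (55/21, -20/7, 5/6, 185/42).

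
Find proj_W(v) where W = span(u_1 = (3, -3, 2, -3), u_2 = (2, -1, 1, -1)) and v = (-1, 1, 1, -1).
proj_W(v) = (-13/21, -4/21, -1/7, -4/21)

Set up U = [u_1 | ... | u_2] ∈ R^(4×2). The projector onto W = col(U) is P = U (U^T U)^(-1) U^T.
Compute U^T U =
  [31, 14]
  [14, 7],
and U^T v = (-1, -1).
Solve U^T U · c = U^T v for the coefficients: c = (1/3, -17/21). The projection is proj_W(v) = U c.
Check: (v - proj_W(v)) · u_1 = 0  (should be 0).
Check: (v - proj_W(v)) · u_2 = 0  (should be 0).
Result: proj_W(v) = (-13/21, -4/21, -1/7, -4/21).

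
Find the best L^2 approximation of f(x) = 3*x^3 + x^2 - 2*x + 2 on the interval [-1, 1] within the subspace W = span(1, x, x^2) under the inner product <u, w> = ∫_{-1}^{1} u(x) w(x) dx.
g(x) = x^2 - x/5 + 2

The best approximation g ∈ W is the orthogonal projection of f onto W. Writing g = a_0 + a_1 x + a_2 x^2, the coefficients solve the normal equations G · a = b where
  G_{ij} = <φ_i, φ_j> and b_i = <f, φ_i>, with φ_0 = 1, φ_1 = x, φ_2 = x^2.
G =
  [2, 0, 2/3]
  [0, 2/3, 0]
  [2/3, 0, 2/5],
b = (14/3, -2/15, 26/15).
Solving gives a_0 = 2, a_1 = -1/5, a_2 = 1, so
  g(x) = x^2 - x/5 + 2.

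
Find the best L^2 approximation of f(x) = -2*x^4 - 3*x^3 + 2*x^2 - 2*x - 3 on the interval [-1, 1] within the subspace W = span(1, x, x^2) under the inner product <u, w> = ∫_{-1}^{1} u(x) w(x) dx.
g(x) = 2*x^2/7 - 19*x/5 - 99/35

The best approximation g ∈ W is the orthogonal projection of f onto W. Writing g = a_0 + a_1 x + a_2 x^2, the coefficients solve the normal equations G · a = b where
  G_{ij} = <φ_i, φ_j> and b_i = <f, φ_i>, with φ_0 = 1, φ_1 = x, φ_2 = x^2.
G =
  [2, 0, 2/3]
  [0, 2/3, 0]
  [2/3, 0, 2/5],
b = (-82/15, -38/15, -62/35).
Solving gives a_0 = -99/35, a_1 = -19/5, a_2 = 2/7, so
  g(x) = 2*x^2/7 - 19*x/5 - 99/35.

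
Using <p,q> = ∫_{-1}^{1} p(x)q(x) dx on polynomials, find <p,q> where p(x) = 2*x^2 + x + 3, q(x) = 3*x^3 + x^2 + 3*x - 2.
<p,q> = -26/3

Expand the product: p(x)·q(x) = 6*x^5 + 5*x^4 + 16*x^3 + 2*x^2 + 7*x - 6.
∫_{-1}^{1} of each monomial x^k gives [2/(k+1) if k even, 0 if k odd]. Integrating term-by-term (or equivalently evaluating the antiderivative F(x) = x^6 + x^5 + 4*x^4 + 2*x^3/3 + 7*x^2/2 - 6*x at the endpoints):
  F(1) − F(−1) = 25/6 − (77/6) = -26/3.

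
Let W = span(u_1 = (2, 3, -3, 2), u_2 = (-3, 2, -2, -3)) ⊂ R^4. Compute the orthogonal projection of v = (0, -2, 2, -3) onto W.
proj_W(v) = (-3/2, -2, 2, -3/2)

Set up U = [u_1 | ... | u_2] ∈ R^(4×2). The projector onto W = col(U) is P = U (U^T U)^(-1) U^T.
Compute U^T U =
  [26, 0]
  [0, 26],
and U^T v = (-18, 1).
Solve U^T U · c = U^T v for the coefficients: c = (-9/13, 1/26). The projection is proj_W(v) = U c.
Check: (v - proj_W(v)) · u_1 = 0  (should be 0).
Check: (v - proj_W(v)) · u_2 = 0  (should be 0).
Result: proj_W(v) = (-3/2, -2, 2, -3/2).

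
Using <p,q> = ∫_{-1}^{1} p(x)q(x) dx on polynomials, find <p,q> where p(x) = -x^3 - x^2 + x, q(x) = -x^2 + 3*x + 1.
<p,q> = 8/15

Expand the product: p(x)·q(x) = x^5 - 2*x^4 - 5*x^3 + 2*x^2 + x.
∫_{-1}^{1} of each monomial x^k gives [2/(k+1) if k even, 0 if k odd]. Integrating term-by-term (or equivalently evaluating the antiderivative F(x) = x^6/6 - 2*x^5/5 - 5*x^4/4 + 2*x^3/3 + x^2/2 at the endpoints):
  F(1) − F(−1) = -19/60 − (-17/20) = 8/15.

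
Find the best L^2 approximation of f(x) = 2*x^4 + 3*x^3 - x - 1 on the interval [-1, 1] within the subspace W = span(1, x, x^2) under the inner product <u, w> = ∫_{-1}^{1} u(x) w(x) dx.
g(x) = 12*x^2/7 + 4*x/5 - 41/35

The best approximation g ∈ W is the orthogonal projection of f onto W. Writing g = a_0 + a_1 x + a_2 x^2, the coefficients solve the normal equations G · a = b where
  G_{ij} = <φ_i, φ_j> and b_i = <f, φ_i>, with φ_0 = 1, φ_1 = x, φ_2 = x^2.
G =
  [2, 0, 2/3]
  [0, 2/3, 0]
  [2/3, 0, 2/5],
b = (-6/5, 8/15, -2/21).
Solving gives a_0 = -41/35, a_1 = 4/5, a_2 = 12/7, so
  g(x) = 12*x^2/7 + 4*x/5 - 41/35.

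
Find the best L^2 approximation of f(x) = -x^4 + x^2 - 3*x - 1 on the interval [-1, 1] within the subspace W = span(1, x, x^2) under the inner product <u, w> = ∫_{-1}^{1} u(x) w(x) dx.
g(x) = x^2/7 - 3*x - 32/35

The best approximation g ∈ W is the orthogonal projection of f onto W. Writing g = a_0 + a_1 x + a_2 x^2, the coefficients solve the normal equations G · a = b where
  G_{ij} = <φ_i, φ_j> and b_i = <f, φ_i>, with φ_0 = 1, φ_1 = x, φ_2 = x^2.
G =
  [2, 0, 2/3]
  [0, 2/3, 0]
  [2/3, 0, 2/5],
b = (-26/15, -2, -58/105).
Solving gives a_0 = -32/35, a_1 = -3, a_2 = 1/7, so
  g(x) = x^2/7 - 3*x - 32/35.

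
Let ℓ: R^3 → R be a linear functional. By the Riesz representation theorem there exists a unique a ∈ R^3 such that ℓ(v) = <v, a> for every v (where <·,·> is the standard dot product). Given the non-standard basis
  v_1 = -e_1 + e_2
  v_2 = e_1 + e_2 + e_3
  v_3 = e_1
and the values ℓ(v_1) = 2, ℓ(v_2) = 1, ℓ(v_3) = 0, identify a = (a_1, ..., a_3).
a = (0, 2, -1)

Write a = (a_1, ..., a_3) in the standard basis. For each basis vector v_i, ℓ(v_i) = <v_i, a> is a linear equation in the a_j's. Collect the n equations into a matrix system V a = ℓ, where row i of V is v_i (expressed in the standard basis). Since V is invertible (lower-triangular with 1s on the diagonal, up to permutation), solve by back-substitution:
  V =
[[-1, 1, 0],
 [1, 1, 1],
 [1, 0, 0]]
  V a = (2, 1, 0)
Solving gives a = (0, 2, -1).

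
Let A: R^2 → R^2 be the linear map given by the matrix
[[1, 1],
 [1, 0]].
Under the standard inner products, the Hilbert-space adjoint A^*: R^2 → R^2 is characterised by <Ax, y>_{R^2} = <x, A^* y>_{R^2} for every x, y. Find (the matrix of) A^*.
A^* = A^T =
[[1, 1],
 [1, 0]]

For real matrices with standard dot products, the defining identity <Ax, y> = <x, A^* y> gives (Ax)^T y = x^T (A^*) y, i.e. x^T A^T y = x^T (A^*) y. Since this holds for all x, y, we must have A^* = A^T. Therefore
A^* =
[[1, 1],
 [1, 0]].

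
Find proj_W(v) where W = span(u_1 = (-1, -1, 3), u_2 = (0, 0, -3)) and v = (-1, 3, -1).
proj_W(v) = (1, 1, -1)

Set up U = [u_1 | ... | u_2] ∈ R^(3×2). The projector onto W = col(U) is P = U (U^T U)^(-1) U^T.
Compute U^T U =
  [11, -9]
  [-9, 9],
and U^T v = (-5, 3).
Solve U^T U · c = U^T v for the coefficients: c = (-1, -2/3). The projection is proj_W(v) = U c.
Check: (v - proj_W(v)) · u_1 = 0  (should be 0).
Check: (v - proj_W(v)) · u_2 = 0  (should be 0).
Result: proj_W(v) = (1, 1, -1).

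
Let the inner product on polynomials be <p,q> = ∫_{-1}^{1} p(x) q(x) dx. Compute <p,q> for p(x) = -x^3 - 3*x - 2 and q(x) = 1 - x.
<p,q> = -8/5

Expand the product: p(x)·q(x) = x^4 - x^3 + 3*x^2 - x - 2.
∫_{-1}^{1} of each monomial x^k gives [2/(k+1) if k even, 0 if k odd]. Integrating term-by-term (or equivalently evaluating the antiderivative F(x) = x^5/5 - x^4/4 + x^3 - x^2/2 - 2*x at the endpoints):
  F(1) − F(−1) = -31/20 − (1/20) = -8/5.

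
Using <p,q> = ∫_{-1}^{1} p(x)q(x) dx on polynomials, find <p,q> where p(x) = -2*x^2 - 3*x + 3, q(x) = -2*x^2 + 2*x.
<p,q> = -32/5

Expand the product: p(x)·q(x) = 4*x^4 + 2*x^3 - 12*x^2 + 6*x.
∫_{-1}^{1} of each monomial x^k gives [2/(k+1) if k even, 0 if k odd]. Integrating term-by-term (or equivalently evaluating the antiderivative F(x) = 4*x^5/5 + x^4/2 - 4*x^3 + 3*x^2 at the endpoints):
  F(1) − F(−1) = 3/10 − (67/10) = -32/5.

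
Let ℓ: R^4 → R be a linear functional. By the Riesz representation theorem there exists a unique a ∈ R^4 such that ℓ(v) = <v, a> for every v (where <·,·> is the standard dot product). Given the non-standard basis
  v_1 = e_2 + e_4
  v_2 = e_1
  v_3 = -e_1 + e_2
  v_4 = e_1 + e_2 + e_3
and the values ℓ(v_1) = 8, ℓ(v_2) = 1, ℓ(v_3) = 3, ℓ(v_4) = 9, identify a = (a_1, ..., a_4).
a = (1, 4, 4, 4)

Write a = (a_1, ..., a_4) in the standard basis. For each basis vector v_i, ℓ(v_i) = <v_i, a> is a linear equation in the a_j's. Collect the n equations into a matrix system V a = ℓ, where row i of V is v_i (expressed in the standard basis). Since V is invertible (lower-triangular with 1s on the diagonal, up to permutation), solve by back-substitution:
  V =
[[0, 1, 0, 1],
 [1, 0, 0, 0],
 [-1, 1, 0, 0],
 [1, 1, 1, 0]]
  V a = (8, 1, 3, 9)
Solving gives a = (1, 4, 4, 4).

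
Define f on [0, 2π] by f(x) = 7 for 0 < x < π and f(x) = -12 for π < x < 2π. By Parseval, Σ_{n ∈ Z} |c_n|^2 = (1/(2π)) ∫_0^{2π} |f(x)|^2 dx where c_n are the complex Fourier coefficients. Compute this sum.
Σ |c_n|^2 = 193/2

Parseval equates the L^2 energy of f (normalised by 1/(2π)) with the ℓ^2 sum of its Fourier coefficients: (1/(2π)) ∫_0^{2π} |f|^2 = Σ |c_n|^2.
Compute the left side: (1/(2π)) [∫_0^π 7^2 dx + ∫_π^{2π} (-12)^2 dx] = (1/(2π)) · (49π + 144π) = (49 + 144)/2 = 193/2.
So Σ_{n ∈ Z} |c_n|^2 = 193/2.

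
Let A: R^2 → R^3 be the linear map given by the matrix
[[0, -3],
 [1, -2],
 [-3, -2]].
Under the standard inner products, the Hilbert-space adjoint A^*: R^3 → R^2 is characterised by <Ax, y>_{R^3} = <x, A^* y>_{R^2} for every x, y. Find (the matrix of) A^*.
A^* = A^T =
[[0, 1, -3],
 [-3, -2, -2]]

For real matrices with standard dot products, the defining identity <Ax, y> = <x, A^* y> gives (Ax)^T y = x^T (A^*) y, i.e. x^T A^T y = x^T (A^*) y. Since this holds for all x, y, we must have A^* = A^T. Therefore
A^* =
[[0, 1, -3],
 [-3, -2, -2]].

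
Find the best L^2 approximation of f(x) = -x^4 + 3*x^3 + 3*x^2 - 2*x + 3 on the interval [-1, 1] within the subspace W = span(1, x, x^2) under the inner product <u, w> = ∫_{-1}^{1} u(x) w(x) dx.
g(x) = 15*x^2/7 - x/5 + 108/35

The best approximation g ∈ W is the orthogonal projection of f onto W. Writing g = a_0 + a_1 x + a_2 x^2, the coefficients solve the normal equations G · a = b where
  G_{ij} = <φ_i, φ_j> and b_i = <f, φ_i>, with φ_0 = 1, φ_1 = x, φ_2 = x^2.
G =
  [2, 0, 2/3]
  [0, 2/3, 0]
  [2/3, 0, 2/5],
b = (38/5, -2/15, 102/35).
Solving gives a_0 = 108/35, a_1 = -1/5, a_2 = 15/7, so
  g(x) = 15*x^2/7 - x/5 + 108/35.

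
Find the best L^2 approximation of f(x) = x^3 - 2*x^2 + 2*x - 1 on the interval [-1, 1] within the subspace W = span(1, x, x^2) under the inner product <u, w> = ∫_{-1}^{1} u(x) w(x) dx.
g(x) = -2*x^2 + 13*x/5 - 1

The best approximation g ∈ W is the orthogonal projection of f onto W. Writing g = a_0 + a_1 x + a_2 x^2, the coefficients solve the normal equations G · a = b where
  G_{ij} = <φ_i, φ_j> and b_i = <f, φ_i>, with φ_0 = 1, φ_1 = x, φ_2 = x^2.
G =
  [2, 0, 2/3]
  [0, 2/3, 0]
  [2/3, 0, 2/5],
b = (-10/3, 26/15, -22/15).
Solving gives a_0 = -1, a_1 = 13/5, a_2 = -2, so
  g(x) = -2*x^2 + 13*x/5 - 1.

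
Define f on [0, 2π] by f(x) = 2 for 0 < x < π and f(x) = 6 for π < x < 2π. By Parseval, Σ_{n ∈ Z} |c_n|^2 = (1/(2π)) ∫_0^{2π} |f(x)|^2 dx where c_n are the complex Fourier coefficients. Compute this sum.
Σ |c_n|^2 = 20

Parseval equates the L^2 energy of f (normalised by 1/(2π)) with the ℓ^2 sum of its Fourier coefficients: (1/(2π)) ∫_0^{2π} |f|^2 = Σ |c_n|^2.
Compute the left side: (1/(2π)) [∫_0^π 2^2 dx + ∫_π^{2π} 6^2 dx] = (1/(2π)) · (4π + 36π) = (4 + 36)/2 = 20.
So Σ_{n ∈ Z} |c_n|^2 = 20.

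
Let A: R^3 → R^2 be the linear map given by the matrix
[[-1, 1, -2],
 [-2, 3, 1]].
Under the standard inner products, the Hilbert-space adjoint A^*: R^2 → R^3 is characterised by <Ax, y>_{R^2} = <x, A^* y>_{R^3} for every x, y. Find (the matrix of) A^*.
A^* = A^T =
[[-1, -2],
 [1, 3],
 [-2, 1]]

For real matrices with standard dot products, the defining identity <Ax, y> = <x, A^* y> gives (Ax)^T y = x^T (A^*) y, i.e. x^T A^T y = x^T (A^*) y. Since this holds for all x, y, we must have A^* = A^T. Therefore
A^* =
[[-1, -2],
 [1, 3],
 [-2, 1]].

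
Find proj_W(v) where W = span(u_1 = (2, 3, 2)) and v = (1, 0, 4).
proj_W(v) = (20/17, 30/17, 20/17)

Set up U = [u_1 | ... | u_1] ∈ R^(3×1). The projector onto W = col(U) is P = U (U^T U)^(-1) U^T.
Compute U^T U =
  [17],
and U^T v = (10).
Solve U^T U · c = U^T v for the coefficients: c = (10/17). The projection is proj_W(v) = U c.
Check: (v - proj_W(v)) · u_1 = 0  (should be 0).
Result: proj_W(v) = (20/17, 30/17, 20/17).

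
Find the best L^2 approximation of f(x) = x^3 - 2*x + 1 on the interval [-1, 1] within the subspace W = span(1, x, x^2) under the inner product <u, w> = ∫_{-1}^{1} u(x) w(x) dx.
g(x) = 1 - 7*x/5

The best approximation g ∈ W is the orthogonal projection of f onto W. Writing g = a_0 + a_1 x + a_2 x^2, the coefficients solve the normal equations G · a = b where
  G_{ij} = <φ_i, φ_j> and b_i = <f, φ_i>, with φ_0 = 1, φ_1 = x, φ_2 = x^2.
G =
  [2, 0, 2/3]
  [0, 2/3, 0]
  [2/3, 0, 2/5],
b = (2, -14/15, 2/3).
Solving gives a_0 = 1, a_1 = -7/5, a_2 = 0, so
  g(x) = 1 - 7*x/5.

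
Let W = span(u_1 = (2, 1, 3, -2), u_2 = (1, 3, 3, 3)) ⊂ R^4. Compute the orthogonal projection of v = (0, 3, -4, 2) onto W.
proj_W(v) = (-309/220, 43/220, -69/44, 125/44)

Set up U = [u_1 | ... | u_2] ∈ R^(4×2). The projector onto W = col(U) is P = U (U^T U)^(-1) U^T.
Compute U^T U =
  [18, 8]
  [8, 28],
and U^T v = (-13, 3).
Solve U^T U · c = U^T v for the coefficients: c = (-97/110, 79/220). The projection is proj_W(v) = U c.
Check: (v - proj_W(v)) · u_1 = 0  (should be 0).
Check: (v - proj_W(v)) · u_2 = 0  (should be 0).
Result: proj_W(v) = (-309/220, 43/220, -69/44, 125/44).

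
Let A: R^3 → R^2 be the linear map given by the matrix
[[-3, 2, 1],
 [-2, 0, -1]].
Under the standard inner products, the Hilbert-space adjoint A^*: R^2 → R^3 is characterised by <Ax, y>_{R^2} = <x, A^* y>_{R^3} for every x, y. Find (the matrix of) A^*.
A^* = A^T =
[[-3, -2],
 [2, 0],
 [1, -1]]

For real matrices with standard dot products, the defining identity <Ax, y> = <x, A^* y> gives (Ax)^T y = x^T (A^*) y, i.e. x^T A^T y = x^T (A^*) y. Since this holds for all x, y, we must have A^* = A^T. Therefore
A^* =
[[-3, -2],
 [2, 0],
 [1, -1]].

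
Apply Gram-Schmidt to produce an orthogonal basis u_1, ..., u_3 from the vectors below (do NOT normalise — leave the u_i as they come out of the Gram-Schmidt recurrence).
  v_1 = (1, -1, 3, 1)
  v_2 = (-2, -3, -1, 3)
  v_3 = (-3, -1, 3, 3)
Orthogonal basis:
  u_1 = (1, -1, 3, 1)
  u_2 = (-25/12, -35/12, -5/4, 35/12)
  u_3 = (-28/11, 18/11, 14/11, 4/11)

Apply the Gram-Schmidt recurrence
  u_1 = v_1
  u_i = v_i − Σ_{j<i} ((v_i · u_j) / (u_j · u_j)) · u_j.

Step by step this gives:
  u_1 = (1, -1, 3, 1)
  u_2 = (-25/12, -35/12, -5/4, 35/12)
  u_3 = (-28/11, 18/11, 14/11, 4/11)

Orthogonality check:
  u_2 · u_1 = 0 (should be 0)
  u_3 · u_1 = 0 (should be 0)
  u_3 · u_2 = 0 (should be 0)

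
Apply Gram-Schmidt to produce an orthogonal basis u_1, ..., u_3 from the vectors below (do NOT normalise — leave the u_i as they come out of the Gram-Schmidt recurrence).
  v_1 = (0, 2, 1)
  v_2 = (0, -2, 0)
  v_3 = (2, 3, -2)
Orthogonal basis:
  u_1 = (0, 2, 1)
  u_2 = (0, -2/5, 4/5)
  u_3 = (2, 0, 0)

Apply the Gram-Schmidt recurrence
  u_1 = v_1
  u_i = v_i − Σ_{j<i} ((v_i · u_j) / (u_j · u_j)) · u_j.

Step by step this gives:
  u_1 = (0, 2, 1)
  u_2 = (0, -2/5, 4/5)
  u_3 = (2, 0, 0)

Orthogonality check:
  u_2 · u_1 = 0 (should be 0)
  u_3 · u_1 = 0 (should be 0)
  u_3 · u_2 = 0 (should be 0)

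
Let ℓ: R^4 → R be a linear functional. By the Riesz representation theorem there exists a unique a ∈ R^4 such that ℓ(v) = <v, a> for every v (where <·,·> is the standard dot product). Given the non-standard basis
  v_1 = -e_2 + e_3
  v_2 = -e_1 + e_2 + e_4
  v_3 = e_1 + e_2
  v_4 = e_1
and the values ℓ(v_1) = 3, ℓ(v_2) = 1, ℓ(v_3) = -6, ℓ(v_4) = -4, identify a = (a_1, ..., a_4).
a = (-4, -2, 1, -1)

Write a = (a_1, ..., a_4) in the standard basis. For each basis vector v_i, ℓ(v_i) = <v_i, a> is a linear equation in the a_j's. Collect the n equations into a matrix system V a = ℓ, where row i of V is v_i (expressed in the standard basis). Since V is invertible (lower-triangular with 1s on the diagonal, up to permutation), solve by back-substitution:
  V =
[[0, -1, 1, 0],
 [-1, 1, 0, 1],
 [1, 1, 0, 0],
 [1, 0, 0, 0]]
  V a = (3, 1, -6, -4)
Solving gives a = (-4, -2, 1, -1).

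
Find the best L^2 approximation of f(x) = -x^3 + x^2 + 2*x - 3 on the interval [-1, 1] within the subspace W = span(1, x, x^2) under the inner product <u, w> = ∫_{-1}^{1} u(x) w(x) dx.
g(x) = x^2 + 7*x/5 - 3

The best approximation g ∈ W is the orthogonal projection of f onto W. Writing g = a_0 + a_1 x + a_2 x^2, the coefficients solve the normal equations G · a = b where
  G_{ij} = <φ_i, φ_j> and b_i = <f, φ_i>, with φ_0 = 1, φ_1 = x, φ_2 = x^2.
G =
  [2, 0, 2/3]
  [0, 2/3, 0]
  [2/3, 0, 2/5],
b = (-16/3, 14/15, -8/5).
Solving gives a_0 = -3, a_1 = 7/5, a_2 = 1, so
  g(x) = x^2 + 7*x/5 - 3.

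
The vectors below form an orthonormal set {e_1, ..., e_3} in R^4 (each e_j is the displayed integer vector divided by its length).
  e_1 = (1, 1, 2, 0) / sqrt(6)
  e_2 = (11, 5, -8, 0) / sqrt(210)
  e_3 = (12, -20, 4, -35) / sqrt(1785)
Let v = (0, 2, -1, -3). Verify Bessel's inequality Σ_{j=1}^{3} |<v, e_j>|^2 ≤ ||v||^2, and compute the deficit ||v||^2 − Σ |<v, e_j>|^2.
Σ |<v, e_j>|^2 = 185/51; ||v||^2 = 14; deficit = 529/51

Write each e_j = u_j / sqrt(<u_j, u_j>) where u_j is the displayed integer vector. Then <v, e_j> = <v, u_j> / sqrt(<u_j, u_j>), so |<v, e_j>|^2 = <v, u_j>^2 / <u_j, u_j>.
Coefficients: <v, e_1> = 0/sqrt(6), <v, e_2> = 18/sqrt(210), <v, e_3> = 61/sqrt(1785).
Square and sum: Σ |<v, e_j>|^2 = 185/51.
Compute ||v||^2 = v·v = 14.
Deficit = 14 − 185/51 = 529/51 ≥ 0, confirming Bessel's inequality. (The deficit equals ||v − Σ <v,e_j> e_j||^2, the squared distance from v to span{e_j}.)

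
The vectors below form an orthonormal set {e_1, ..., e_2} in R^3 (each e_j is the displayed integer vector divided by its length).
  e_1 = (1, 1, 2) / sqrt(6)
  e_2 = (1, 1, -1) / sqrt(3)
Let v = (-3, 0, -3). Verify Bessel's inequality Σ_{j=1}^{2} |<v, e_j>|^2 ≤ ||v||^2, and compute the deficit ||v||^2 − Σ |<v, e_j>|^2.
Σ |<v, e_j>|^2 = 27/2; ||v||^2 = 18; deficit = 9/2

Write each e_j = u_j / sqrt(<u_j, u_j>) where u_j is the displayed integer vector. Then <v, e_j> = <v, u_j> / sqrt(<u_j, u_j>), so |<v, e_j>|^2 = <v, u_j>^2 / <u_j, u_j>.
Coefficients: <v, e_1> = -9/sqrt(6), <v, e_2> = 0/sqrt(3).
Square and sum: Σ |<v, e_j>|^2 = 27/2.
Compute ||v||^2 = v·v = 18.
Deficit = 18 − 27/2 = 9/2 ≥ 0, confirming Bessel's inequality. (The deficit equals ||v − Σ <v,e_j> e_j||^2, the squared distance from v to span{e_j}.)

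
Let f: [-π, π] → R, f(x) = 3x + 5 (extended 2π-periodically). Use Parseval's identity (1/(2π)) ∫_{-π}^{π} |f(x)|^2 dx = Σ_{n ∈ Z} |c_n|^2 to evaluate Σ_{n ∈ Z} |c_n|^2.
Σ |c_n|^2 = 3π^2 + 25

Expand and integrate term by term over [-π, π]:
  ∫ (3x)^2 dx = 9·(2π^3/3); ∫ 2·3·(5)·x dx = 0 (odd integrand); ∫ 5^2 dx = 25·2π.
So (1/(2π)) ∫_{-π}^{π} (3x + 5)^2 dx = 9π^2/3 + 25 = 3π^2 + 25.
Parseval ⇒ Σ |c_n|^2 = 3π^2 + 25.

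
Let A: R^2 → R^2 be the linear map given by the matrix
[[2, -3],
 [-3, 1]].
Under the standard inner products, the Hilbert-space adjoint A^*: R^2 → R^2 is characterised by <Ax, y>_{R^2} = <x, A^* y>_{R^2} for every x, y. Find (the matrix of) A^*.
A^* = A^T =
[[2, -3],
 [-3, 1]]

For real matrices with standard dot products, the defining identity <Ax, y> = <x, A^* y> gives (Ax)^T y = x^T (A^*) y, i.e. x^T A^T y = x^T (A^*) y. Since this holds for all x, y, we must have A^* = A^T. Therefore
A^* =
[[2, -3],
 [-3, 1]].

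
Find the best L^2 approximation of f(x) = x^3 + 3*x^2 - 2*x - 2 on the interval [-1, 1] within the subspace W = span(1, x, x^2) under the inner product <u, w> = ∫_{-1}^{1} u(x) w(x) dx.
g(x) = 3*x^2 - 7*x/5 - 2

The best approximation g ∈ W is the orthogonal projection of f onto W. Writing g = a_0 + a_1 x + a_2 x^2, the coefficients solve the normal equations G · a = b where
  G_{ij} = <φ_i, φ_j> and b_i = <f, φ_i>, with φ_0 = 1, φ_1 = x, φ_2 = x^2.
G =
  [2, 0, 2/3]
  [0, 2/3, 0]
  [2/3, 0, 2/5],
b = (-2, -14/15, -2/15).
Solving gives a_0 = -2, a_1 = -7/5, a_2 = 3, so
  g(x) = 3*x^2 - 7*x/5 - 2.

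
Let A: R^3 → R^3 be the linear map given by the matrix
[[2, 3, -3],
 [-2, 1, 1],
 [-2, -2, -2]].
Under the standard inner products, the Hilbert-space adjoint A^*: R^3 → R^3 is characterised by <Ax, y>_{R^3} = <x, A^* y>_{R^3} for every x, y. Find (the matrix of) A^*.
A^* = A^T =
[[2, -2, -2],
 [3, 1, -2],
 [-3, 1, -2]]

For real matrices with standard dot products, the defining identity <Ax, y> = <x, A^* y> gives (Ax)^T y = x^T (A^*) y, i.e. x^T A^T y = x^T (A^*) y. Since this holds for all x, y, we must have A^* = A^T. Therefore
A^* =
[[2, -2, -2],
 [3, 1, -2],
 [-3, 1, -2]].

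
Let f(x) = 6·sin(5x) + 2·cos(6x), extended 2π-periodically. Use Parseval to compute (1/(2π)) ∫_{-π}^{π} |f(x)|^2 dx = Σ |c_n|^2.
Σ |c_n|^2 = 20

Expand |f|^2 and use orthogonality of {sin(nx), cos(mx)} on [-π, π]:
  ∫_{-π}^{π} sin(nx)^2 dx = π, ∫ cos(mx)^2 dx = π, and cross terms integrate to 0.
So ∫_{-π}^{π} f(x)^2 dx = 6^2 · π + 2^2 · π = (36 + 4)π.
Divide by 2π: (36 + 4)/2 = 20.
By Parseval, this equals Σ |c_n|^2.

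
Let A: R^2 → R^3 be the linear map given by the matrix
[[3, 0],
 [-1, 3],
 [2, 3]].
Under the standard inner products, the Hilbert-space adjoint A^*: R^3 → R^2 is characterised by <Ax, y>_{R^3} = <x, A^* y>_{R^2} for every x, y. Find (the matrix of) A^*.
A^* = A^T =
[[3, -1, 2],
 [0, 3, 3]]

For real matrices with standard dot products, the defining identity <Ax, y> = <x, A^* y> gives (Ax)^T y = x^T (A^*) y, i.e. x^T A^T y = x^T (A^*) y. Since this holds for all x, y, we must have A^* = A^T. Therefore
A^* =
[[3, -1, 2],
 [0, 3, 3]].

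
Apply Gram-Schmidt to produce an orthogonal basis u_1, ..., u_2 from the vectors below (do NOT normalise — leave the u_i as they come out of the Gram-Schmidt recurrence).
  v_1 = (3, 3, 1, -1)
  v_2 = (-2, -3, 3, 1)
Orthogonal basis:
  u_1 = (3, 3, 1, -1)
  u_2 = (-1/20, -21/20, 73/20, 7/20)

Apply the Gram-Schmidt recurrence
  u_1 = v_1
  u_i = v_i − Σ_{j<i} ((v_i · u_j) / (u_j · u_j)) · u_j.

Step by step this gives:
  u_1 = (3, 3, 1, -1)
  u_2 = (-1/20, -21/20, 73/20, 7/20)

Orthogonality check:
  u_2 · u_1 = 0 (should be 0)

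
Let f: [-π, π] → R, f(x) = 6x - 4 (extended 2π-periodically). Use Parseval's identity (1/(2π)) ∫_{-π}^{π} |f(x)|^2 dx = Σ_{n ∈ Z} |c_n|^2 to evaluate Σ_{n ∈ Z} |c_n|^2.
Σ |c_n|^2 = 12π^2 + 16

Expand and integrate term by term over [-π, π]:
  ∫ (6x)^2 dx = 36·(2π^3/3); ∫ 2·6·(-4)·x dx = 0 (odd integrand); ∫ (-4)^2 dx = 16·2π.
So (1/(2π)) ∫_{-π}^{π} (6x - 4)^2 dx = 36π^2/3 + 16 = 12π^2 + 16.
Parseval ⇒ Σ |c_n|^2 = 12π^2 + 16.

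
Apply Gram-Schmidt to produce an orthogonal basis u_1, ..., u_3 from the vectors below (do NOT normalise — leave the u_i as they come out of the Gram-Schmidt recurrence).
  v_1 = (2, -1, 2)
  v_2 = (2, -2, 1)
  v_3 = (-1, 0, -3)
Orthogonal basis:
  u_1 = (2, -1, 2)
  u_2 = (2/9, -10/9, -7/9)
  u_3 = (9/17, 6/17, -6/17)

Apply the Gram-Schmidt recurrence
  u_1 = v_1
  u_i = v_i − Σ_{j<i} ((v_i · u_j) / (u_j · u_j)) · u_j.

Step by step this gives:
  u_1 = (2, -1, 2)
  u_2 = (2/9, -10/9, -7/9)
  u_3 = (9/17, 6/17, -6/17)

Orthogonality check:
  u_2 · u_1 = 0 (should be 0)
  u_3 · u_1 = 0 (should be 0)
  u_3 · u_2 = 0 (should be 0)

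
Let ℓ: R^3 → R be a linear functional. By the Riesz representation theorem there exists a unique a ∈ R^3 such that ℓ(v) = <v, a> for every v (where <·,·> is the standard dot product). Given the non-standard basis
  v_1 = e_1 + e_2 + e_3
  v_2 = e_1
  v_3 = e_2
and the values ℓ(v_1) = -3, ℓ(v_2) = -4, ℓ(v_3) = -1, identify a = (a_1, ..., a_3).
a = (-4, -1, 2)

Write a = (a_1, ..., a_3) in the standard basis. For each basis vector v_i, ℓ(v_i) = <v_i, a> is a linear equation in the a_j's. Collect the n equations into a matrix system V a = ℓ, where row i of V is v_i (expressed in the standard basis). Since V is invertible (lower-triangular with 1s on the diagonal, up to permutation), solve by back-substitution:
  V =
[[1, 1, 1],
 [1, 0, 0],
 [0, 1, 0]]
  V a = (-3, -4, -1)
Solving gives a = (-4, -1, 2).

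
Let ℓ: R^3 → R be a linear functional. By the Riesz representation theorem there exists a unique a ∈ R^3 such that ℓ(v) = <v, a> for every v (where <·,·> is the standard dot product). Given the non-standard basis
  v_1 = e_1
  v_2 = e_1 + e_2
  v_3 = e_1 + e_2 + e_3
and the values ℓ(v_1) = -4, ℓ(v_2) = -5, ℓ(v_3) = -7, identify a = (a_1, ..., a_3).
a = (-4, -1, -2)

Write a = (a_1, ..., a_3) in the standard basis. For each basis vector v_i, ℓ(v_i) = <v_i, a> is a linear equation in the a_j's. Collect the n equations into a matrix system V a = ℓ, where row i of V is v_i (expressed in the standard basis). Since V is invertible (lower-triangular with 1s on the diagonal, up to permutation), solve by back-substitution:
  V =
[[1, 0, 0],
 [1, 1, 0],
 [1, 1, 1]]
  V a = (-4, -5, -7)
Solving gives a = (-4, -1, -2).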